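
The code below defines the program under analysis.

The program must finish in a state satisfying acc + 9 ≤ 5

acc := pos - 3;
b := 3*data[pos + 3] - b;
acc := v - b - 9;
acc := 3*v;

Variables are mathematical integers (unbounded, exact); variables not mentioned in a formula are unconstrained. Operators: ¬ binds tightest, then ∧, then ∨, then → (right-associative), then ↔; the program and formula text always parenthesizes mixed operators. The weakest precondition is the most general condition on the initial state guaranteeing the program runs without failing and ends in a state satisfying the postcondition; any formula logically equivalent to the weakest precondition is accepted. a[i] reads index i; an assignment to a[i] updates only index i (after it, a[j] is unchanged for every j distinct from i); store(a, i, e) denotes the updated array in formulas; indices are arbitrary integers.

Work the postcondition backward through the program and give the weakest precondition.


Working backward. After the program, the postcondition acc + 9 ≤ 5 must hold; in canonical form it is acc ≤ -4.
Before acc := 3*v: 3*v ≤ -4
Before acc := v - b - 9: 3*v ≤ -4
Before b := 3*data[pos + 3] - b: 3*v ≤ -4
Before acc := pos - 3: 3*v ≤ -4
Answer: WP = 3*v ≤ -4


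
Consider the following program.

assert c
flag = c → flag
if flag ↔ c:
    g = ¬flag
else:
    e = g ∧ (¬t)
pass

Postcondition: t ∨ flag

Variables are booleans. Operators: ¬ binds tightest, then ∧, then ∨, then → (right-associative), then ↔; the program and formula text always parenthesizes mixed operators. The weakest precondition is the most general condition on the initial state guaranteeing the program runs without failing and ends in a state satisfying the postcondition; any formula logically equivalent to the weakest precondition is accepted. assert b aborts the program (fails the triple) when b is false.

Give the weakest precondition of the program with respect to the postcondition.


Working backward. After the program, t ∨ flag must hold.
Before skip: t ∨ flag
Then branch requires t ∨ flag; else branch requires t ∨ flag.
Before the if: ((flag ↔ c) → (t ∨ flag)) ∧ ((¬(flag ↔ c)) → (t ∨ flag))
Before flag := c → flag: (((c → flag) ↔ c) → (t ∨ (c → flag))) ∧ ((¬((c → flag) ↔ c)) → (t ∨ (c → flag)))
Before assert c: c ∧ (((c → flag) ↔ c) → (t ∨ (c → flag))) ∧ ((¬((c → flag) ↔ c)) → (t ∨ (c → flag)))
Answer: WP = c ∧ (((c → flag) ↔ c) → (t ∨ (c → flag))) ∧ ((¬((c → flag) ↔ c)) → (t ∨ (c → flag)))


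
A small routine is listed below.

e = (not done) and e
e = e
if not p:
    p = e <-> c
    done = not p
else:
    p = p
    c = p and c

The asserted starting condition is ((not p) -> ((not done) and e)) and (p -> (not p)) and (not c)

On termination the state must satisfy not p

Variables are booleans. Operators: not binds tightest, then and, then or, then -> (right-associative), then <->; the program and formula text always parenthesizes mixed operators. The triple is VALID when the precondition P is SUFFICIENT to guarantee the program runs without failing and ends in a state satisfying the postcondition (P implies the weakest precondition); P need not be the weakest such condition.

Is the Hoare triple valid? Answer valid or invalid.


Working backward. After the program, not p must hold.
Then branch requires not (e <-> c); else branch requires not p.
Before the if: ((not p) -> (not (e <-> c))) and (p -> (not p))
Before e := e: ((not p) -> (not (e <-> c))) and (p -> (not p))
Before e := (not done) and e: ((not p) -> (not (((not done) and e) <-> c))) and (p -> (not p))
The weakest precondition is ((not p) -> (not (((not done) and e) <-> c))) and (p -> (not p)).
Check whether ((not p) -> ((not done) and e)) and (p -> (not p)) and (not c) implies it.
Every state satisfying the precondition satisfies the weakest precondition: the implication holds.
Answer: valid


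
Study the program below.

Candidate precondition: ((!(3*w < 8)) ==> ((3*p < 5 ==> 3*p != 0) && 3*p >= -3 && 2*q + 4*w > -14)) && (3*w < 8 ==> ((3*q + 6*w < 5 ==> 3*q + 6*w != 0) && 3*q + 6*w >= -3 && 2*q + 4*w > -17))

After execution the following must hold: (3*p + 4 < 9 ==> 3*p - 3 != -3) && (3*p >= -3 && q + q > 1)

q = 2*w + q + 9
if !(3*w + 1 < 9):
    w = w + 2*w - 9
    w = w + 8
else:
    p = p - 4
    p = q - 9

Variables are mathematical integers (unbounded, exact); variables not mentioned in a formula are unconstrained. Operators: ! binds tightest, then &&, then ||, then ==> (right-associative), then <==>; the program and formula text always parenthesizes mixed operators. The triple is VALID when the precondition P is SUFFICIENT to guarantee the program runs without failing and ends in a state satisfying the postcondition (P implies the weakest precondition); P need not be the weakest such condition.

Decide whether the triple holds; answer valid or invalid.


Working backward. After the program, the postcondition (3*p + 4 < 9 ==> 3*p - 3 != -3) && (3*p >= -3 && q + q > 1) must hold; in canonical form it is (3*p < 5 ==> 3*p != 0) && 3*p >= -3 && 2*q > 1.
Then branch requires (3*p < 5 ==> 3*p != 0) && 3*p >= -3 && 2*q > 1; else branch requires (3*q < 32 ==> 3*q != 27) && 3*q >= 24 && 2*q > 1.
Before the if: ((!(3*w < 8)) ==> ((3*p < 5 ==> 3*p != 0) && 3*p >= -3 && 2*q > 1)) && (3*w < 8 ==> ((3*q < 32 ==> 3*q != 27) && 3*q >= 24 && 2*q > 1))
Before q := 2*w + q + 9: ((!(3*w < 8)) ==> ((3*p < 5 ==> 3*p != 0) && 3*p >= -3 && 2*q + 4*w > -17)) && (3*w < 8 ==> ((3*q + 6*w < 5 ==> 3*q + 6*w != 0) && 3*q + 6*w >= -3 && 2*q + 4*w > -17))
The weakest precondition is ((!(3*w < 8)) ==> ((3*p < 5 ==> 3*p != 0) && 3*p >= -3 && 2*q + 4*w > -17)) && (3*w < 8 ==> ((3*q + 6*w < 5 ==> 3*q + 6*w != 0) && 3*q + 6*w >= -3 && 2*q + 4*w > -17)).
Check whether ((!(3*w < 8)) ==> ((3*p < 5 ==> 3*p != 0) && 3*p >= -3 && 2*q + 4*w > -14)) && (3*w < 8 ==> ((3*q + 6*w < 5 ==> 3*q + 6*w != 0) && 3*q + 6*w >= -3 && 2*q + 4*w > -17)) implies it.
Every state satisfying the precondition satisfies the weakest precondition: the implication holds.
Answer: valid


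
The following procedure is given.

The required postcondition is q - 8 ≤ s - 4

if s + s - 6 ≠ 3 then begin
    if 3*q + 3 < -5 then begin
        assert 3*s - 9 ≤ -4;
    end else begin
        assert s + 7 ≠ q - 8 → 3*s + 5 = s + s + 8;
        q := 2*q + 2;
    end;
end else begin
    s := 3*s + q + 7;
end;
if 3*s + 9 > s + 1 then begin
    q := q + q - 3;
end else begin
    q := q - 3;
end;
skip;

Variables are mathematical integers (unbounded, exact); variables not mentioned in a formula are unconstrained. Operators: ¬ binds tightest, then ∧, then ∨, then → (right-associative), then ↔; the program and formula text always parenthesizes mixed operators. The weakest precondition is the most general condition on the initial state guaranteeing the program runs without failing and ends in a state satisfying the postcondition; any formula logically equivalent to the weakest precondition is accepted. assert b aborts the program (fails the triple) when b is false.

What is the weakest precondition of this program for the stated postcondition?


Working backward. After the program, the postcondition q - 8 ≤ s - 4 must hold; in canonical form it is q ≤ s + 4.
Before skip: q ≤ s + 4
Then branch requires 2*q ≤ s + 7; else branch requires q ≤ s + 7.
Before the if: (2*s > -8 → 2*q ≤ s + 7) ∧ ((¬(2*s > -8)) → q ≤ s + 7)
Then branch requires (3*q < -8 → (3*s ≤ 5 ∧ (2*s > -8 → 2*q ≤ s + 7) ∧ ((¬(2*s > -8)) → q ≤ s + 7))) ∧ ((¬(3*q < -8)) → ((s ≠ q - 15 → s = 3) ∧ (2*s > -8 → 4*q ≤ s + 3) ∧ ((¬(2*s > -8)) → 2*q ≤ s + 5))); else branch requires (2*q + 6*s > -22 → q ≤ 3*s + 14) ∧ ((¬(2*q + 6*s > -22)) → 3*s ≥ -14).
Before the if: (2*s ≠ 9 → ((3*q < -8 → (3*s ≤ 5 ∧ (2*s > -8 → 2*q ≤ s + 7) ∧ ((¬(2*s > -8)) → q ≤ s + 7))) ∧ ((¬(3*q < -8)) → ((s ≠ q - 15 → s = 3) ∧ (2*s > -8 → 4*q ≤ s + 3) ∧ ((¬(2*s > -8)) → 2*q ≤ s + 5))))) ∧ ((¬(2*s ≠ 9)) → ((2*q + 6*s > -22 → q ≤ 3*s + 14) ∧ ((¬(2*q + 6*s > -22)) → 3*s ≥ -14)))
Answer: WP = (2*s ≠ 9 → ((3*q < -8 → (3*s ≤ 5 ∧ (2*s > -8 → 2*q ≤ s + 7) ∧ ((¬(2*s > -8)) → q ≤ s + 7))) ∧ ((¬(3*q < -8)) → ((s ≠ q - 15 → s = 3) ∧ (2*s > -8 → 4*q ≤ s + 3) ∧ ((¬(2*s > -8)) → 2*q ≤ s + 5))))) ∧ ((¬(2*s ≠ 9)) → ((2*q + 6*s > -22 → q ≤ 3*s + 14) ∧ ((¬(2*q + 6*s > -22)) → 3*s ≥ -14)))


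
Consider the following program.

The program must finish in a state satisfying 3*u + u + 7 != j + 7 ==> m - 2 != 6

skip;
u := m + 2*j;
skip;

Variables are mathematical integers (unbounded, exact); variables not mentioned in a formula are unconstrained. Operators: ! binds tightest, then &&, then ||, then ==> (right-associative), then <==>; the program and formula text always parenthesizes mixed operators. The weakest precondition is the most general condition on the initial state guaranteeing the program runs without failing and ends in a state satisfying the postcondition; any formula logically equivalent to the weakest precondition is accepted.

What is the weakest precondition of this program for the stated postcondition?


Working backward. After the program, the postcondition 3*u + u + 7 != j + 7 ==> m - 2 != 6 must hold; in canonical form it is 4*u != j ==> m != 8.
Before skip: 4*u != j ==> m != 8
Before u := m + 2*j: 7*j + 4*m != 0 ==> m != 8
Before skip: 7*j + 4*m != 0 ==> m != 8
Answer: WP = 7*j + 4*m != 0 ==> m != 8


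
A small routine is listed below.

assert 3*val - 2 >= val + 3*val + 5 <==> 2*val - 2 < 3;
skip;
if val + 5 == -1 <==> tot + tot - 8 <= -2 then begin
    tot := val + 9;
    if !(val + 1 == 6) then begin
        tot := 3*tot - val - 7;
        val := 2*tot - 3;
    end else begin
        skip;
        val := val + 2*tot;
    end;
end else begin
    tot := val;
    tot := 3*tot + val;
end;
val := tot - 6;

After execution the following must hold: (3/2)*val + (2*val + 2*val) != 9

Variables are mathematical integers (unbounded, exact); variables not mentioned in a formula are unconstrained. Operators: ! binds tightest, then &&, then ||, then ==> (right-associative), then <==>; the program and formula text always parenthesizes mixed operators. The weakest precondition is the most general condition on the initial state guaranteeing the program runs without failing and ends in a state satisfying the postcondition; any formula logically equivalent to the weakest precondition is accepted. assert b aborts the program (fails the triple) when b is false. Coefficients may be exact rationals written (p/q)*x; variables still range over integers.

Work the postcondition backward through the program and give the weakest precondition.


Working backward. After the program, the postcondition (3/2)*val + (2*val + 2*val) != 9 must hold; in canonical form it is (11/2)*val != 9.
Before val := tot - 6: (11/2)*tot != 42
Then branch requires ((!(val == 5)) ==> 11*val != -68) && (val == 5 ==> (11/2)*val != -15/2); else branch requires 22*val != 42.
Before the if: ((val == -6 <==> 2*tot <= 6) ==> (((!(val == 5)) ==> 11*val != -68) && (val == 5 ==> (11/2)*val != -15/2))) && ((!(val == -6 <==> 2*tot <= 6)) ==> 22*val != 42)
Before skip: ((val == -6 <==> 2*tot <= 6) ==> (((!(val == 5)) ==> 11*val != -68) && (val == 5 ==> (11/2)*val != -15/2))) && ((!(val == -6 <==> 2*tot <= 6)) ==> 22*val != 42)
Before assert 3*val - 2 >= val + 3*val + 5 <==> 2*val - 2 < 3: (val <= -7 <==> 2*val < 5) && ((val == -6 <==> 2*tot <= 6) ==> (((!(val == 5)) ==> 11*val != -68) && (val == 5 ==> (11/2)*val != -15/2))) && ((!(val == -6 <==> 2*tot <= 6)) ==> 22*val != 42)
Answer: WP = (val <= -7 <==> 2*val < 5) && ((val == -6 <==> 2*tot <= 6) ==> (((!(val == 5)) ==> 11*val != -68) && (val == 5 ==> (11/2)*val != -15/2))) && ((!(val == -6 <==> 2*tot <= 6)) ==> 22*val != 42)


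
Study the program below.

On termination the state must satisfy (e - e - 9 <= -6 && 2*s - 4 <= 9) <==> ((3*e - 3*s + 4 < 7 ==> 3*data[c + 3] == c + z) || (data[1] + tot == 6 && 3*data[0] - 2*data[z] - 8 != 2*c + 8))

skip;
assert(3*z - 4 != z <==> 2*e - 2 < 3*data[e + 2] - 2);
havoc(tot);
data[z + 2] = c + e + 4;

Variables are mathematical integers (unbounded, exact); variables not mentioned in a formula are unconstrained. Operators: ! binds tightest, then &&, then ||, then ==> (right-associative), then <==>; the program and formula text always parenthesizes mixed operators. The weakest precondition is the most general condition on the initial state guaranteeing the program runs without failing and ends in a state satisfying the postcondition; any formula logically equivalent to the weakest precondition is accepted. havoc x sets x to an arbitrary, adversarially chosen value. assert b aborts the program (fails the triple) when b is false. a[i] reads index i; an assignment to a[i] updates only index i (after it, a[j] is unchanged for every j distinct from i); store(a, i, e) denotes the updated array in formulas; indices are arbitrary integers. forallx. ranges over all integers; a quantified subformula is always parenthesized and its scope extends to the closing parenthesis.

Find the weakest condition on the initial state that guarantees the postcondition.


Working backward. After the program, the postcondition (e - e - 9 <= -6 && 2*s - 4 <= 9) <==> ((3*e - 3*s + 4 < 7 ==> 3*data[c + 3] == c + z) || (data[1] + tot == 6 && 3*data[0] - 2*data[z] - 8 != 2*c + 8)) must hold; in canonical form it is 2*s <= 13 <==> ((3*e < 3*s + 3 ==> 3*data[c + 3] == c + z) || (data[1] + tot == 6 && 3*data[0] != 2*data[z] + 2*c + 16)).
Before data[z + 2] := c + e + 4: 2*s <= 13 <==> ((3*e < 3*s + 3 ==> 3*store(data, z + 2, c + e + 4)[c + 3] == c + z) || (store(data, z + 2, c + e + 4)[1] + tot == 6 && 3*store(data, z + 2, c + e + 4)[0] != 2*store(data, z + 2, c + e + 4)[z] + 2*c + 16))
Before havoc tot: forall tot_1. (2*s <= 13 <==> ((3*e < 3*s + 3 ==> 3*store(data, z + 2, c + e + 4)[c + 3] == c + z) || (store(data, z + 2, c + e + 4)[1] + tot_1 == 6 && 3*store(data, z + 2, c + e + 4)[0] != 2*store(data, z + 2, c + e + 4)[z] + 2*c + 16)))
Before assert 3*z - 4 != z <==> 2*e - 2 < 3*data[e + 2] - 2: (2*z != 4 <==> 2*e < 3*data[e + 2]) && (forall tot_1. (2*s <= 13 <==> ((3*e < 3*s + 3 ==> 3*store(data, z + 2, c + e + 4)[c + 3] == c + z) || (store(data, z + 2, c + e + 4)[1] + tot_1 == 6 && 3*store(data, z + 2, c + e + 4)[0] != 2*store(data, z + 2, c + e + 4)[z] + 2*c + 16))))
Before skip: (2*z != 4 <==> 2*e < 3*data[e + 2]) && (forall tot_1. (2*s <= 13 <==> ((3*e < 3*s + 3 ==> 3*store(data, z + 2, c + e + 4)[c + 3] == c + z) || (store(data, z + 2, c + e + 4)[1] + tot_1 == 6 && 3*store(data, z + 2, c + e + 4)[0] != 2*store(data, z + 2, c + e + 4)[z] + 2*c + 16))))
Answer: WP = (2*z != 4 <==> 2*e < 3*data[e + 2]) && (forall tot_1. (2*s <= 13 <==> ((3*e < 3*s + 3 ==> 3*store(data, z + 2, c + e + 4)[c + 3] == c + z) || (store(data, z + 2, c + e + 4)[1] + tot_1 == 6 && 3*store(data, z + 2, c + e + 4)[0] != 2*store(data, z + 2, c + e + 4)[z] + 2*c + 16))))


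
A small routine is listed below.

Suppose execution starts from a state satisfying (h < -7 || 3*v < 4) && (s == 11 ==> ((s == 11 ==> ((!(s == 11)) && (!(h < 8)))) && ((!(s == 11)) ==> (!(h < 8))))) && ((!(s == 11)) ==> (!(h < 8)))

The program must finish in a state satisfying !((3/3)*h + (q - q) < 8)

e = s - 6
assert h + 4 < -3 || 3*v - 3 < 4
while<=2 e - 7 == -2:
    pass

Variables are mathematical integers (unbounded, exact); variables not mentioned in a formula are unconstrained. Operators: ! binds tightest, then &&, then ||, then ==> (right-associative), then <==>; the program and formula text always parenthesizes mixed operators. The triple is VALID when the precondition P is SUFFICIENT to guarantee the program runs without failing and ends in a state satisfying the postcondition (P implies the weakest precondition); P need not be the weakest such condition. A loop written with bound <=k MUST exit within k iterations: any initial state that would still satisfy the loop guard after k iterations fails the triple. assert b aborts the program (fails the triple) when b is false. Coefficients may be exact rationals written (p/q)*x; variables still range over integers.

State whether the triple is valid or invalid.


Working backward. After the program, the postcondition !((3/3)*h + (q - q) < 8) must hold; in canonical form it is !(h < 8).
Before the loop (bound <=2), unroll the exhaustion recursion (WP_0 = exit-now case; WP_j = one more guarded iteration, up to j = 2):
  WP_0: (!(e == 5)) && (!(h < 8))
  WP_1: (e == 5 ==> ((!(e == 5)) && (!(h < 8)))) && ((!(e == 5)) ==> (!(h < 8)))
  WP_2: (e == 5 ==> ((e == 5 ==> ((!(e == 5)) && (!(h < 8)))) && ((!(e == 5)) ==> (!(h < 8))))) && ((!(e == 5)) ==> (!(h < 8)))
So before the loop: (e == 5 ==> ((e == 5 ==> ((!(e == 5)) && (!(h < 8)))) && ((!(e == 5)) ==> (!(h < 8))))) && ((!(e == 5)) ==> (!(h < 8)))
Before assert h + 4 < -3 || 3*v - 3 < 4: (h < -7 || 3*v < 7) && (e == 5 ==> ((e == 5 ==> ((!(e == 5)) && (!(h < 8)))) && ((!(e == 5)) ==> (!(h < 8))))) && ((!(e == 5)) ==> (!(h < 8)))
Before e := s - 6: (h < -7 || 3*v < 7) && (s == 11 ==> ((s == 11 ==> ((!(s == 11)) && (!(h < 8)))) && ((!(s == 11)) ==> (!(h < 8))))) && ((!(s == 11)) ==> (!(h < 8)))
The weakest precondition is (h < -7 || 3*v < 7) && (s == 11 ==> ((s == 11 ==> ((!(s == 11)) && (!(h < 8)))) && ((!(s == 11)) ==> (!(h < 8))))) && ((!(s == 11)) ==> (!(h < 8))).
Check whether (h < -7 || 3*v < 4) && (s == 11 ==> ((s == 11 ==> ((!(s == 11)) && (!(h < 8)))) && ((!(s == 11)) ==> (!(h < 8))))) && ((!(s == 11)) ==> (!(h < 8))) implies it.
Every state satisfying the precondition satisfies the weakest precondition: the implication holds.
Answer: valid


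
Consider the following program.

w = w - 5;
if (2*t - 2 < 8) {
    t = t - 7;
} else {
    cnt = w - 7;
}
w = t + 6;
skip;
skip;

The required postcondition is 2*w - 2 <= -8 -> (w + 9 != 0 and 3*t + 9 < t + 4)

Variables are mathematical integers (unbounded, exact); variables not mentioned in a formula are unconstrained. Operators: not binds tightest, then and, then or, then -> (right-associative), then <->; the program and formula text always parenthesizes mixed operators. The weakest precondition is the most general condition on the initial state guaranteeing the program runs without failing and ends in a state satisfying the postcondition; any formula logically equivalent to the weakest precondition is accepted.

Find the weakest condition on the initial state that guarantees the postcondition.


Working backward. After the program, the postcondition 2*w - 2 <= -8 -> (w + 9 != 0 and 3*t + 9 < t + 4) must hold; in canonical form it is 2*w <= -6 -> (w != -9 and 2*t < -5).
Before skip: 2*w <= -6 -> (w != -9 and 2*t < -5)
Before skip: 2*w <= -6 -> (w != -9 and 2*t < -5)
Before w := t + 6: 2*t <= -18 -> (t != -15 and 2*t < -5)
Then branch requires 2*t <= -4 -> (t != -8 and 2*t < 9); else branch requires 2*t <= -18 -> (t != -15 and 2*t < -5).
Before the if: (2*t < 10 -> (2*t <= -4 -> (t != -8 and 2*t < 9))) and ((not (2*t < 10)) -> (2*t <= -18 -> (t != -15 and 2*t < -5)))
Before w := w - 5: (2*t < 10 -> (2*t <= -4 -> (t != -8 and 2*t < 9))) and ((not (2*t < 10)) -> (2*t <= -18 -> (t != -15 and 2*t < -5)))
Answer: WP = (2*t < 10 -> (2*t <= -4 -> (t != -8 and 2*t < 9))) and ((not (2*t < 10)) -> (2*t <= -18 -> (t != -15 and 2*t < -5)))


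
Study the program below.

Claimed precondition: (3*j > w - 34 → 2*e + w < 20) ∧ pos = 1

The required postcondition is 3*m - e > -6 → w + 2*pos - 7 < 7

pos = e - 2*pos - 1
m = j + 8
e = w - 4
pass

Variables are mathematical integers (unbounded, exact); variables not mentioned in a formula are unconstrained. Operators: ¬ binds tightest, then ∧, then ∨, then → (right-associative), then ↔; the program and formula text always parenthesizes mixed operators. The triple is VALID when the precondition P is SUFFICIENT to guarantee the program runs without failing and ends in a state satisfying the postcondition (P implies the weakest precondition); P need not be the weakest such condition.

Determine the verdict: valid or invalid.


Working backward. After the program, the postcondition 3*m - e > -6 → w + 2*pos - 7 < 7 must hold; in canonical form it is 3*m > e - 6 → 2*pos + w < 14.
Before skip: 3*m > e - 6 → 2*pos + w < 14
Before e := w - 4: 3*m > w - 10 → 2*pos + w < 14
Before m := j + 8: 3*j > w - 34 → 2*pos + w < 14
Before pos := e - 2*pos - 1: 3*j > w - 34 → 2*e + w < 4*pos + 16
The weakest precondition is 3*j > w - 34 → 2*e + w < 4*pos + 16.
Check whether (3*j > w - 34 → 2*e + w < 20) ∧ pos = 1 implies it.
Every state satisfying the precondition satisfies the weakest precondition: the implication holds.
Answer: valid


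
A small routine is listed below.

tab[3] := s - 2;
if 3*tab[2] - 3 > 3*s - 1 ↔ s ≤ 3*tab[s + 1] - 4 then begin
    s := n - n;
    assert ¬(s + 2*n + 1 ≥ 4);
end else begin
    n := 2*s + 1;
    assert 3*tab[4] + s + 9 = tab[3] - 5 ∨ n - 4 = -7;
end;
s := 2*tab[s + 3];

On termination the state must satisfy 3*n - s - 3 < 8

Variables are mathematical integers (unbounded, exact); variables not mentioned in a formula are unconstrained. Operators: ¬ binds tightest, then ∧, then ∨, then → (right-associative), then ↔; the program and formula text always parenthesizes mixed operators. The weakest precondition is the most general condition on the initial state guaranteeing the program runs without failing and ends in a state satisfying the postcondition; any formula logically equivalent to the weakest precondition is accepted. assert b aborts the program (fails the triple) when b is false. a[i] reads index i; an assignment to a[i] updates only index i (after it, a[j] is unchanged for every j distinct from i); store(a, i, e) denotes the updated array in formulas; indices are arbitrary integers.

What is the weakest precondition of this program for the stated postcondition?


Working backward. After the program, the postcondition 3*n - s - 3 < 8 must hold; in canonical form it is 3*n < s + 11.
Before s := 2*tab[s + 3]: 3*n < 2*tab[s + 3] + 11
Then branch requires (¬(2*n ≥ 3)) ∧ 3*n < 2*tab[3] + 11; else branch requires (3*tab[4] + s = tab[3] - 14 ∨ 2*s = -4) ∧ 6*s < 2*tab[s + 3] + 8.
Before the if: ((3*tab[2] > 3*s + 2 ↔ s ≤ 3*tab[s + 1] - 4) → ((¬(2*n ≥ 3)) ∧ 3*n < 2*tab[3] + 11)) ∧ ((¬(3*tab[2] > 3*s + 2 ↔ s ≤ 3*tab[s + 1] - 4)) → ((3*tab[4] + s = tab[3] - 14 ∨ 2*s = -4) ∧ 6*s < 2*tab[s + 3] + 8))
Before tab[3] := s - 2: ((3*tab[2] > 3*s + 2 ↔ s ≤ 3*store(tab, 3, s - 2)[s + 1] - 4) → ((¬(2*n ≥ 3)) ∧ 3*n < 2*s + 7)) ∧ ((¬(3*tab[2] > 3*s + 2 ↔ s ≤ 3*store(tab, 3, s - 2)[s + 1] - 4)) → ((3*tab[4] = -16 ∨ 2*s = -4) ∧ 6*s < 2*store(tab, 3, s - 2)[s + 3] + 8))
Answer: WP = ((3*tab[2] > 3*s + 2 ↔ s ≤ 3*store(tab, 3, s - 2)[s + 1] - 4) → ((¬(2*n ≥ 3)) ∧ 3*n < 2*s + 7)) ∧ ((¬(3*tab[2] > 3*s + 2 ↔ s ≤ 3*store(tab, 3, s - 2)[s + 1] - 4)) → ((3*tab[4] = -16 ∨ 2*s = -4) ∧ 6*s < 2*store(tab, 3, s - 2)[s + 3] + 8))


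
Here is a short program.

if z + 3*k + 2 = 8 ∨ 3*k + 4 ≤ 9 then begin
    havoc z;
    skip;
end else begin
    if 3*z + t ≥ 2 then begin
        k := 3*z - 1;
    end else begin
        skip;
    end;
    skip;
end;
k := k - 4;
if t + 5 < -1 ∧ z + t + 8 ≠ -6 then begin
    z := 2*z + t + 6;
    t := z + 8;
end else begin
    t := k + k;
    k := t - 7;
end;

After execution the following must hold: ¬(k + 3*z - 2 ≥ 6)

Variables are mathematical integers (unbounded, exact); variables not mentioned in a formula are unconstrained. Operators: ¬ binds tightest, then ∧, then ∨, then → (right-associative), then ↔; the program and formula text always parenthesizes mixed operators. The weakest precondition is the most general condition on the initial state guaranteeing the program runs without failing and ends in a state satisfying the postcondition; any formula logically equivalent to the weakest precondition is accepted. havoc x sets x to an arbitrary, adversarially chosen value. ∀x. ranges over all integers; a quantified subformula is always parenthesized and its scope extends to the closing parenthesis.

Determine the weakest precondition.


Working backward. After the program, the postcondition ¬(k + 3*z - 2 ≥ 6) must hold; in canonical form it is ¬(k + 3*z ≥ 8).
Then branch requires ¬(k + 3*t + 6*z ≥ -10); else branch requires ¬(2*k + 3*z ≥ 15).
Before the if: ((t < -6 ∧ t + z ≠ -14) → (¬(k + 3*t + 6*z ≥ -10))) ∧ ((¬(t < -6 ∧ t + z ≠ -14)) → (¬(2*k + 3*z ≥ 15)))
Before k := k - 4: ((t < -6 ∧ t + z ≠ -14) → (¬(k + 3*t + 6*z ≥ -6))) ∧ ((¬(t < -6 ∧ t + z ≠ -14)) → (¬(2*k + 3*z ≥ 23)))
Then branch requires ∀z_1. (((t < -6 ∧ t + z_1 ≠ -14) → (¬(k + 3*t + 6*z_1 ≥ -6))) ∧ ((¬(t < -6 ∧ t + z_1 ≠ -14)) → (¬(2*k + 3*z_1 ≥ 23)))); else branch requires (t + 3*z ≥ 2 → (((t < -6 ∧ t + z ≠ -14) → (¬(3*t + 9*z ≥ -5))) ∧ ((¬(t < -6 ∧ t + z ≠ -14)) → (¬(9*z ≥ 25))))) ∧ ((¬(t + 3*z ≥ 2)) → (((t < -6 ∧ t + z ≠ -14) → (¬(k + 3*t + 6*z ≥ -6))) ∧ ((¬(t < -6 ∧ t + z ≠ -14)) → (¬(2*k + 3*z ≥ 23))))).
Before the if: ((3*k + z = 6 ∨ 3*k ≤ 5) → (∀z_1. (((t < -6 ∧ t + z_1 ≠ -14) → (¬(k + 3*t + 6*z_1 ≥ -6))) ∧ ((¬(t < -6 ∧ t + z_1 ≠ -14)) → (¬(2*k + 3*z_1 ≥ 23)))))) ∧ ((¬(3*k + z = 6 ∨ 3*k ≤ 5)) → ((t + 3*z ≥ 2 → (((t < -6 ∧ t + z ≠ -14) → (¬(3*t + 9*z ≥ -5))) ∧ ((¬(t < -6 ∧ t + z ≠ -14)) → (¬(9*z ≥ 25))))) ∧ ((¬(t + 3*z ≥ 2)) → (((t < -6 ∧ t + z ≠ -14) → (¬(k + 3*t + 6*z ≥ -6))) ∧ ((¬(t < -6 ∧ t + z ≠ -14)) → (¬(2*k + 3*z ≥ 23)))))))
Answer: WP = ((3*k + z = 6 ∨ 3*k ≤ 5) → (∀z_1. (((t < -6 ∧ t + z_1 ≠ -14) → (¬(k + 3*t + 6*z_1 ≥ -6))) ∧ ((¬(t < -6 ∧ t + z_1 ≠ -14)) → (¬(2*k + 3*z_1 ≥ 23)))))) ∧ ((¬(3*k + z = 6 ∨ 3*k ≤ 5)) → ((t + 3*z ≥ 2 → (((t < -6 ∧ t + z ≠ -14) → (¬(3*t + 9*z ≥ -5))) ∧ ((¬(t < -6 ∧ t + z ≠ -14)) → (¬(9*z ≥ 25))))) ∧ ((¬(t + 3*z ≥ 2)) → (((t < -6 ∧ t + z ≠ -14) → (¬(k + 3*t + 6*z ≥ -6))) ∧ ((¬(t < -6 ∧ t + z ≠ -14)) → (¬(2*k + 3*z ≥ 23)))))))


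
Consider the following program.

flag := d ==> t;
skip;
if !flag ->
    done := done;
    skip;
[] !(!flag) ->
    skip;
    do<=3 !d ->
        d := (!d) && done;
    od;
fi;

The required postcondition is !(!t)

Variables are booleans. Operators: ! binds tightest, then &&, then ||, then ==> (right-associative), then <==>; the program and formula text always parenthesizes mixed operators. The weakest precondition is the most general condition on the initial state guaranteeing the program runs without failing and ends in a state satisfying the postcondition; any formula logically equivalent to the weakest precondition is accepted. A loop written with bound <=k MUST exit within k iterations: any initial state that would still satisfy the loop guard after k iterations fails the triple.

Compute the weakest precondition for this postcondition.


Working backward. After the program, the postcondition !(!t) must hold; in canonical form it is t.
Then branch requires t; else branch requires ((!d) ==> (((!((!d) && done)) ==> (((!((!((!d) && done)) && done)) ==> ((!((!((!d) && done)) && done)) && done && t)) && (((!((!d) && done)) && done) ==> t))) && (((!d) && done) ==> t))) && (d ==> t).
Before the if: ((!flag) ==> t) && (flag ==> (((!d) ==> (((!((!d) && done)) ==> (((!((!((!d) && done)) && done)) ==> ((!((!((!d) && done)) && done)) && done && t)) && (((!((!d) && done)) && done) ==> t))) && (((!d) && done) ==> t))) && (d ==> t)))
Before skip: ((!flag) ==> t) && (flag ==> (((!d) ==> (((!((!d) && done)) ==> (((!((!((!d) && done)) && done)) ==> ((!((!((!d) && done)) && done)) && done && t)) && (((!((!d) && done)) && done) ==> t))) && (((!d) && done) ==> t))) && (d ==> t)))
Before flag := d ==> t: ((!(d ==> t)) ==> t) && ((d ==> t) ==> (((!d) ==> (((!((!d) && done)) ==> (((!((!((!d) && done)) && done)) ==> ((!((!((!d) && done)) && done)) && done && t)) && (((!((!d) && done)) && done) ==> t))) && (((!d) && done) ==> t))) && (d ==> t)))
Answer: WP = ((!(d ==> t)) ==> t) && ((d ==> t) ==> (((!d) ==> (((!((!d) && done)) ==> (((!((!((!d) && done)) && done)) ==> ((!((!((!d) && done)) && done)) && done && t)) && (((!((!d) && done)) && done) ==> t))) && (((!d) && done) ==> t))) && (d ==> t)))


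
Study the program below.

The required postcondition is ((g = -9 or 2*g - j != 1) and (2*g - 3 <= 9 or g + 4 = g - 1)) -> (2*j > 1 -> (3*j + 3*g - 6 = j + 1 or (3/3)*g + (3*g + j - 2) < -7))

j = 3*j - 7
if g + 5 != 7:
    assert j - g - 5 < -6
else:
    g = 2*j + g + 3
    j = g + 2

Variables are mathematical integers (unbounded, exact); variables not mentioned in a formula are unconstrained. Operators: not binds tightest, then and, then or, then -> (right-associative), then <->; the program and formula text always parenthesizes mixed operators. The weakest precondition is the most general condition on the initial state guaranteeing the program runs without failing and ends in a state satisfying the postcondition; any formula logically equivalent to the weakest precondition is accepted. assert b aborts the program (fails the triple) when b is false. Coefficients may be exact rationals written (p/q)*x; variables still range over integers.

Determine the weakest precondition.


Working backward. After the program, the postcondition ((g = -9 or 2*g - j != 1) and (2*g - 3 <= 9 or g + 4 = g - 1)) -> (2*j > 1 -> (3*j + 3*g - 6 = j + 1 or (3/3)*g + (3*g + j - 2) < -7)) must hold; in canonical form it is ((g = -9 or 2*g != j + 1) and 2*g <= 12) -> (2*j > 1 -> (3*g + 2*j = 7 or 4*g + j < -5)).
Then branch requires j < g - 1 and (((g = -9 or 2*g != j + 1) and 2*g <= 12) -> (2*j > 1 -> (3*g + 2*j = 7 or 4*g + j < -5))); else branch requires ((g + 2*j = -12 or g + 2*j != 0) and 2*g + 4*j <= 6) -> (2*g + 4*j > -9 -> (5*g + 10*j = -12 or 5*g + 10*j < -22)).
Before the if: (g != 2 -> (j < g - 1 and (((g = -9 or 2*g != j + 1) and 2*g <= 12) -> (2*j > 1 -> (3*g + 2*j = 7 or 4*g + j < -5))))) and ((not (g != 2)) -> (((g + 2*j = -12 or g + 2*j != 0) and 2*g + 4*j <= 6) -> (2*g + 4*j > -9 -> (5*g + 10*j = -12 or 5*g + 10*j < -22))))
Before j := 3*j - 7: (g != 2 -> (3*j < g + 6 and (((g = -9 or 2*g != 3*j - 6) and 2*g <= 12) -> (6*j > 15 -> (3*g + 6*j = 21 or 4*g + 3*j < 2))))) and ((not (g != 2)) -> (((g + 6*j = 2 or g + 6*j != 14) and 2*g + 12*j <= 34) -> (2*g + 12*j > 19 -> (5*g + 30*j = 58 or 5*g + 30*j < 48))))
Answer: WP = (g != 2 -> (3*j < g + 6 and (((g = -9 or 2*g != 3*j - 6) and 2*g <= 12) -> (6*j > 15 -> (3*g + 6*j = 21 or 4*g + 3*j < 2))))) and ((not (g != 2)) -> (((g + 6*j = 2 or g + 6*j != 14) and 2*g + 12*j <= 34) -> (2*g + 12*j > 19 -> (5*g + 30*j = 58 or 5*g + 30*j < 48))))


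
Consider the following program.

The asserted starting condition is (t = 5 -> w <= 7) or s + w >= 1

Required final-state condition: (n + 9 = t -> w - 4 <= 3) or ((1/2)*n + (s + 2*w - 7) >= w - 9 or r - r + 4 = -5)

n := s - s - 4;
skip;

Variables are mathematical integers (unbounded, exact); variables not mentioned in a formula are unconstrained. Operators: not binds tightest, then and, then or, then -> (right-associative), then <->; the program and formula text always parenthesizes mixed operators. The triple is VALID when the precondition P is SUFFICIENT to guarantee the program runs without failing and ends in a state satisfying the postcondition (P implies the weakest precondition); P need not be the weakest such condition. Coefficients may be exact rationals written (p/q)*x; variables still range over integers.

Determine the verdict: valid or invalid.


Working backward. After the program, the postcondition (n + 9 = t -> w - 4 <= 3) or ((1/2)*n + (s + 2*w - 7) >= w - 9 or r - r + 4 = -5) must hold; in canonical form it is (n = t - 9 -> w <= 7) or (1/2)*n + s + w >= -2.
Before skip: (n = t - 9 -> w <= 7) or (1/2)*n + s + w >= -2
Before n := s - s - 4: (t = 5 -> w <= 7) or s + w >= 0
The weakest precondition is (t = 5 -> w <= 7) or s + w >= 0.
Check whether (t = 5 -> w <= 7) or s + w >= 1 implies it.
Every state satisfying the precondition satisfies the weakest precondition: the implication holds.
Answer: valid


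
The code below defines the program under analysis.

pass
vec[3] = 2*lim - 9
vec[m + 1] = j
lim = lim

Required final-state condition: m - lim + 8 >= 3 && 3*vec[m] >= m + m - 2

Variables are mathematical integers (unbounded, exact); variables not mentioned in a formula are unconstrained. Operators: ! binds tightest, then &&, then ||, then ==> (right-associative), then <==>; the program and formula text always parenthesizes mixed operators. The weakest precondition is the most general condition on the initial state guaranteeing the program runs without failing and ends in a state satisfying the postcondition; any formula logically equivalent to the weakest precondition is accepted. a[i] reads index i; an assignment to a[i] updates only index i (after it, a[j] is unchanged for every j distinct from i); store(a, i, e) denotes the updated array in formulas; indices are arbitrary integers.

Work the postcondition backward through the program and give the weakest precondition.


Working backward. After the program, the postcondition m - lim + 8 >= 3 && 3*vec[m] >= m + m - 2 must hold; in canonical form it is m >= lim - 5 && 3*vec[m] >= 2*m - 2.
Before lim := lim: m >= lim - 5 && 3*vec[m] >= 2*m - 2
Before vec[m + 1] := j: m >= lim - 5 && 3*store(vec, m + 1, j)[m] >= 2*m - 2
Before vec[3] := 2*lim - 9: m >= lim - 5 && 3*store(store(vec, 3, 2*lim - 9), m + 1, j)[m] >= 2*m - 2
Before skip: m >= lim - 5 && 3*store(store(vec, 3, 2*lim - 9), m + 1, j)[m] >= 2*m - 2
Answer: WP = m >= lim - 5 && 3*store(store(vec, 3, 2*lim - 9), m + 1, j)[m] >= 2*m - 2


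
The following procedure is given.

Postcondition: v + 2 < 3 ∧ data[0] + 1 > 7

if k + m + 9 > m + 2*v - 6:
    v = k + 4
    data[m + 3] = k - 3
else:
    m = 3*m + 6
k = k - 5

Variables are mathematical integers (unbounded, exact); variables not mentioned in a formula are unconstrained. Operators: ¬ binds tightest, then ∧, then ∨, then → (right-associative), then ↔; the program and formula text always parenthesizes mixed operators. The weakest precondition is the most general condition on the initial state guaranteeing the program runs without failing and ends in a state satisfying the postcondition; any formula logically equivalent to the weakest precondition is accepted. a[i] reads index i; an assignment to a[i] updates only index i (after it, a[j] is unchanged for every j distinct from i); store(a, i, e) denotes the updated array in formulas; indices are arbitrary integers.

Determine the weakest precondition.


Working backward. After the program, the postcondition v + 2 < 3 ∧ data[0] + 1 > 7 must hold; in canonical form it is v < 1 ∧ data[0] > 6.
Before k := k - 5: v < 1 ∧ data[0] > 6
Then branch requires k < -3 ∧ store(data, m + 3, k - 3)[0] > 6; else branch requires v < 1 ∧ data[0] > 6.
Before the if: (k > 2*v - 15 → (k < -3 ∧ store(data, m + 3, k - 3)[0] > 6)) ∧ ((¬(k > 2*v - 15)) → (v < 1 ∧ data[0] > 6))
Answer: WP = (k > 2*v - 15 → (k < -3 ∧ store(data, m + 3, k - 3)[0] > 6)) ∧ ((¬(k > 2*v - 15)) → (v < 1 ∧ data[0] > 6))


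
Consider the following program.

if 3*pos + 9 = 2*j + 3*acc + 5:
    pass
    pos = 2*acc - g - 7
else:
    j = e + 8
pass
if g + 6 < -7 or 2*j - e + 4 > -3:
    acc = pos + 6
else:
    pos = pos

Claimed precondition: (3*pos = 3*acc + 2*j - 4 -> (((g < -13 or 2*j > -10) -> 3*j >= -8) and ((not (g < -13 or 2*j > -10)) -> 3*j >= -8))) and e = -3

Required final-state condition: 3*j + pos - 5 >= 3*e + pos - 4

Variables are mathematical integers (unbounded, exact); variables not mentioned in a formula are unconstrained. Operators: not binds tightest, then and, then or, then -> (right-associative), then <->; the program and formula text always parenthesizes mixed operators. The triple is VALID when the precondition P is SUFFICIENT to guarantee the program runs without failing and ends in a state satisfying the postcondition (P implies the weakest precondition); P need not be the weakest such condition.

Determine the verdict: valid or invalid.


Working backward. After the program, the postcondition 3*j + pos - 5 >= 3*e + pos - 4 must hold; in canonical form it is 3*j >= 3*e + 1.
Then branch requires 3*j >= 3*e + 1; else branch requires 3*j >= 3*e + 1.
Before the if: ((g < -13 or 2*j > e - 7) -> 3*j >= 3*e + 1) and ((not (g < -13 or 2*j > e - 7)) -> 3*j >= 3*e + 1)
Before skip: ((g < -13 or 2*j > e - 7) -> 3*j >= 3*e + 1) and ((not (g < -13 or 2*j > e - 7)) -> 3*j >= 3*e + 1)
Then branch requires ((g < -13 or 2*j > e - 7) -> 3*j >= 3*e + 1) and ((not (g < -13 or 2*j > e - 7)) -> 3*j >= 3*e + 1); else branch requires true.
Before the if: 3*pos = 3*acc + 2*j - 4 -> (((g < -13 or 2*j > e - 7) -> 3*j >= 3*e + 1) and ((not (g < -13 or 2*j > e - 7)) -> 3*j >= 3*e + 1))
The weakest precondition is 3*pos = 3*acc + 2*j - 4 -> (((g < -13 or 2*j > e - 7) -> 3*j >= 3*e + 1) and ((not (g < -13 or 2*j > e - 7)) -> 3*j >= 3*e + 1)).
Check whether (3*pos = 3*acc + 2*j - 4 -> (((g < -13 or 2*j > -10) -> 3*j >= -8) and ((not (g < -13 or 2*j > -10)) -> 3*j >= -8))) and e = -3 implies it.
Every state satisfying the precondition satisfies the weakest precondition: the implication holds.
Answer: valid


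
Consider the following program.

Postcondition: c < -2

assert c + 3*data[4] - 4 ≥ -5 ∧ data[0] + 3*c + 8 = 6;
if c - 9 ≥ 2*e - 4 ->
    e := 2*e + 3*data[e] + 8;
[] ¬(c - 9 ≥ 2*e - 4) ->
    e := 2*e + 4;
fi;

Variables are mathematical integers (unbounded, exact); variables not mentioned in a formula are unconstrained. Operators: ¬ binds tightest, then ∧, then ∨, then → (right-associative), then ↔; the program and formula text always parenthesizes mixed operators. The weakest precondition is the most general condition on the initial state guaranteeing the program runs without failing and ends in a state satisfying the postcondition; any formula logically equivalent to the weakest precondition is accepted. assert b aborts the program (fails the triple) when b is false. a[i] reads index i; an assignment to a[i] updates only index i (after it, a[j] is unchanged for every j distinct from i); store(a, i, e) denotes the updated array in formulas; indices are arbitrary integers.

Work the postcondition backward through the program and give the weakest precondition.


Working backward. After the program, c < -2 must hold.
Then branch requires c < -2; else branch requires c < -2.
Before the if: (c ≥ 2*e + 5 → c < -2) ∧ ((¬(c ≥ 2*e + 5)) → c < -2)
Before assert c + 3*data[4] - 4 ≥ -5 ∧ data[0] + 3*c + 8 = 6: 3*data[4] + c ≥ -1 ∧ data[0] + 3*c = -2 ∧ (c ≥ 2*e + 5 → c < -2) ∧ ((¬(c ≥ 2*e + 5)) → c < -2)
Answer: WP = 3*data[4] + c ≥ -1 ∧ data[0] + 3*c = -2 ∧ (c ≥ 2*e + 5 → c < -2) ∧ ((¬(c ≥ 2*e + 5)) → c < -2)


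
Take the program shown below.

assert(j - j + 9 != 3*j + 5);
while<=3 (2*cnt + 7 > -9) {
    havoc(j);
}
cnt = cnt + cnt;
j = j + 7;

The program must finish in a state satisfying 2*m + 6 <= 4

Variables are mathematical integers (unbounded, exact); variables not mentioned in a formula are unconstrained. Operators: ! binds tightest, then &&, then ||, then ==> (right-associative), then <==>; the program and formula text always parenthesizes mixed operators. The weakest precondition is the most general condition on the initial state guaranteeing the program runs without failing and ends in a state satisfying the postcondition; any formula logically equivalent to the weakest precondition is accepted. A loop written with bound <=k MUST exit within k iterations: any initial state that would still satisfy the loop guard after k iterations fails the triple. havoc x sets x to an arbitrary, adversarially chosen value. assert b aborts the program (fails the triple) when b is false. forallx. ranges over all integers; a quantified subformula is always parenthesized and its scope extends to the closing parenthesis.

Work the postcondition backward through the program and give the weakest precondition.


Working backward. After the program, the postcondition 2*m + 6 <= 4 must hold; in canonical form it is 2*m <= -2.
Before j := j + 7: 2*m <= -2
Before cnt := cnt + cnt: 2*m <= -2
Before the loop (bound <=3), unroll the exhaustion recursion (WP_0 = exit-now case; WP_j = one more guarded iteration, up to j = 3):
  WP_0: (!(2*cnt > -16)) && 2*m <= -2
  WP_1: (2*cnt > -16 ==> ((!(2*cnt > -16)) && 2*m <= -2)) && ((!(2*cnt > -16)) ==> 2*m <= -2)
  WP_2: (2*cnt > -16 ==> ((2*cnt > -16 ==> ((!(2*cnt > -16)) && 2*m <= -2)) && ((!(2*cnt > -16)) ==> 2*m <= -2))) && ((!(2*cnt > -16)) ==> 2*m <= -2)
  WP_3: (2*cnt > -16 ==> ((2*cnt > -16 ==> ((2*cnt > -16 ==> ((!(2*cnt > -16)) && 2*m <= -2)) && ((!(2*cnt > -16)) ==> 2*m <= -2))) && ((!(2*cnt > -16)) ==> 2*m <= -2))) && ((!(2*cnt > -16)) ==> 2*m <= -2)
So before the loop: (2*cnt > -16 ==> ((2*cnt > -16 ==> ((2*cnt > -16 ==> ((!(2*cnt > -16)) && 2*m <= -2)) && ((!(2*cnt > -16)) ==> 2*m <= -2))) && ((!(2*cnt > -16)) ==> 2*m <= -2))) && ((!(2*cnt > -16)) ==> 2*m <= -2)
Before assert j - j + 9 != 3*j + 5: 3*j != 4 && (2*cnt > -16 ==> ((2*cnt > -16 ==> ((2*cnt > -16 ==> ((!(2*cnt > -16)) && 2*m <= -2)) && ((!(2*cnt > -16)) ==> 2*m <= -2))) && ((!(2*cnt > -16)) ==> 2*m <= -2))) && ((!(2*cnt > -16)) ==> 2*m <= -2)
Answer: WP = 3*j != 4 && (2*cnt > -16 ==> ((2*cnt > -16 ==> ((2*cnt > -16 ==> ((!(2*cnt > -16)) && 2*m <= -2)) && ((!(2*cnt > -16)) ==> 2*m <= -2))) && ((!(2*cnt > -16)) ==> 2*m <= -2))) && ((!(2*cnt > -16)) ==> 2*m <= -2)
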